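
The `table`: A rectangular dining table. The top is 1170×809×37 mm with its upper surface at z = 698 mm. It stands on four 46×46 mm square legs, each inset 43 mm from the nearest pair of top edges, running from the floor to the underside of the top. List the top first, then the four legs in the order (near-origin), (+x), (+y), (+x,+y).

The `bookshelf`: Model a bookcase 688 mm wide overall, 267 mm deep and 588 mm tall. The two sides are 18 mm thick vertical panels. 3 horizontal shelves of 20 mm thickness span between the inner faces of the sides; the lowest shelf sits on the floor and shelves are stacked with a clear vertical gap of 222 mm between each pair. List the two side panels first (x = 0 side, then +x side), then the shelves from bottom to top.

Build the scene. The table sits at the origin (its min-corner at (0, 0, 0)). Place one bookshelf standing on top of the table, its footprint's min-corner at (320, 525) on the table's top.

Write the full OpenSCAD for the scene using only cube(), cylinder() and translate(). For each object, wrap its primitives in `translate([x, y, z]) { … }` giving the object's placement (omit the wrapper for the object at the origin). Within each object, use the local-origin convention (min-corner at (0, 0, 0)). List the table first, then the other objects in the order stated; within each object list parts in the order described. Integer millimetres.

translate([0, 0, 661]) cube([1170, 809, 37]);
translate([43, 43, 0]) cube([46, 46, 661]);
translate([1081, 43, 0]) cube([46, 46, 661]);
translate([43, 720, 0]) cube([46, 46, 661]);
translate([1081, 720, 0]) cube([46, 46, 661]);
translate([320, 525, 698]) {
  cube([18, 267, 588]);
  translate([670, 0, 0]) cube([18, 267, 588]);
  translate([18, 0, 0]) cube([652, 267, 20]);
  translate([18, 0, 242]) cube([652, 267, 20]);
  translate([18, 0, 484]) cube([652, 267, 20]);
}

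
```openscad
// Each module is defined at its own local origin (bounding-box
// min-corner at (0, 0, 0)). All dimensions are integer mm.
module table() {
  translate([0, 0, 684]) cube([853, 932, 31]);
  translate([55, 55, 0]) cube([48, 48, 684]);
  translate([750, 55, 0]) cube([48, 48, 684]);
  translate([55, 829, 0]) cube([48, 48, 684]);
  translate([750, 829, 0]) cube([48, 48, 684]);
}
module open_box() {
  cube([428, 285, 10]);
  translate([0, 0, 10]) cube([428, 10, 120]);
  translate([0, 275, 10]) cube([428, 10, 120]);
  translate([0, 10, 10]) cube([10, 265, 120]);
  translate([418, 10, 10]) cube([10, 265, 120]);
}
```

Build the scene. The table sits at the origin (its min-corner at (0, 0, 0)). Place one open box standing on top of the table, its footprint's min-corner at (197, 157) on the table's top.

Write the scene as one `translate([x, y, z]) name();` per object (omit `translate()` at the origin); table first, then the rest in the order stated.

table();
translate([197, 157, 715]) open_box();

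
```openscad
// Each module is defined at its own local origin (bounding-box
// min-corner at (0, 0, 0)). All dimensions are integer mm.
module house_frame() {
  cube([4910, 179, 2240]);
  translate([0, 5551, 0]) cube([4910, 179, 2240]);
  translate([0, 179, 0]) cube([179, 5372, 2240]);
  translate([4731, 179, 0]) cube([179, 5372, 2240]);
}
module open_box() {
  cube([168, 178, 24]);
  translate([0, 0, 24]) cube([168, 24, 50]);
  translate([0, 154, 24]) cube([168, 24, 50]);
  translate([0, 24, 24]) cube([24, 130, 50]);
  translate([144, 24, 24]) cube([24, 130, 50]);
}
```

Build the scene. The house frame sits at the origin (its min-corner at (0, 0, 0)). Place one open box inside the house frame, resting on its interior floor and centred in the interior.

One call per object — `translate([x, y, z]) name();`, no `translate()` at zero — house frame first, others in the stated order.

house_frame();
translate([2371, 2776, 0]) open_box();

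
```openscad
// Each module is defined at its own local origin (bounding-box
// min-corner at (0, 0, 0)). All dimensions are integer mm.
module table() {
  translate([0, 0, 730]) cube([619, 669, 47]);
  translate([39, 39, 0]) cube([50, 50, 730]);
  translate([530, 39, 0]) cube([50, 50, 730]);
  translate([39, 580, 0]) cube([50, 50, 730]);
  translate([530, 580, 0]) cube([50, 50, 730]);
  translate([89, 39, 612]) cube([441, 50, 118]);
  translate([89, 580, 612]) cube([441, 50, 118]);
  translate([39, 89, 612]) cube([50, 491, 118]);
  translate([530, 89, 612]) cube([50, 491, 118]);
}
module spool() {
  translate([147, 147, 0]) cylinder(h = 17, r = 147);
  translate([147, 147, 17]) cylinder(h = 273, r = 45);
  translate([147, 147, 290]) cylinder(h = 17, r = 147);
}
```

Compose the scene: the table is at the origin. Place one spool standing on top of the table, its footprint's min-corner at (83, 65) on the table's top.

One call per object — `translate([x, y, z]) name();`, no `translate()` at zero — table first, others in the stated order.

table();
translate([83, 65, 777]) spool();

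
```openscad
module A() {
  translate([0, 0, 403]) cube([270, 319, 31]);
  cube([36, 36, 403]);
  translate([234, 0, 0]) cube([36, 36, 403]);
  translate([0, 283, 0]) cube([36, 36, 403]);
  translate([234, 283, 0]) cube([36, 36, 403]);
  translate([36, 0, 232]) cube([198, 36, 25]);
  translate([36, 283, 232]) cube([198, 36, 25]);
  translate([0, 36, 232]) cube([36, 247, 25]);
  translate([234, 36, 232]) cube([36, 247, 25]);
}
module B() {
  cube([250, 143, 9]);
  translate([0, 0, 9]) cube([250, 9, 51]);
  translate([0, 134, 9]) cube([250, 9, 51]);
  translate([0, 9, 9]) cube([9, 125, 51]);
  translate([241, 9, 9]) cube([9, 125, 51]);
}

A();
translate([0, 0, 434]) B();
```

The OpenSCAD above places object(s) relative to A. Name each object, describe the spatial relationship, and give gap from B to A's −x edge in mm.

The open box's min-x is at 0; the stool's min-x is 0; gap = 0 mm.

A is a stool. B is an open box. The open box is on top of the stool. The gap from the open box to the stool's −x edge is 0 mm.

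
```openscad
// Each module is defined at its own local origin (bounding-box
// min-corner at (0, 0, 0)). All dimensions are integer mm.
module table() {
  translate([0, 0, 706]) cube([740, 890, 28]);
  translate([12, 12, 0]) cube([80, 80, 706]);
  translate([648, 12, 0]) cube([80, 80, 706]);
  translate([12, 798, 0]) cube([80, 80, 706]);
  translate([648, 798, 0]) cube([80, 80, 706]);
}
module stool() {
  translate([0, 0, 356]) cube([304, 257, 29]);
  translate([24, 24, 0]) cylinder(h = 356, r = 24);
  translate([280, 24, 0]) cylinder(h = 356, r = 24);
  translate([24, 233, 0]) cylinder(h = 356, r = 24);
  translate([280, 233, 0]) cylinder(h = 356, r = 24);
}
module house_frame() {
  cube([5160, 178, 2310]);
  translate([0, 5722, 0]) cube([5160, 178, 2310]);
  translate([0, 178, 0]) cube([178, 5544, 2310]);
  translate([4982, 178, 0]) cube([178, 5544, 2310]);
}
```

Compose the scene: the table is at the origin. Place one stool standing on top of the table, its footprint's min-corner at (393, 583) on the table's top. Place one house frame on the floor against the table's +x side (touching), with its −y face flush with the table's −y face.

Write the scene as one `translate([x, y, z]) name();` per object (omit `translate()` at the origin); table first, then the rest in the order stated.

table();
translate([393, 583, 734]) stool();
translate([740, 0, 0]) house_frame();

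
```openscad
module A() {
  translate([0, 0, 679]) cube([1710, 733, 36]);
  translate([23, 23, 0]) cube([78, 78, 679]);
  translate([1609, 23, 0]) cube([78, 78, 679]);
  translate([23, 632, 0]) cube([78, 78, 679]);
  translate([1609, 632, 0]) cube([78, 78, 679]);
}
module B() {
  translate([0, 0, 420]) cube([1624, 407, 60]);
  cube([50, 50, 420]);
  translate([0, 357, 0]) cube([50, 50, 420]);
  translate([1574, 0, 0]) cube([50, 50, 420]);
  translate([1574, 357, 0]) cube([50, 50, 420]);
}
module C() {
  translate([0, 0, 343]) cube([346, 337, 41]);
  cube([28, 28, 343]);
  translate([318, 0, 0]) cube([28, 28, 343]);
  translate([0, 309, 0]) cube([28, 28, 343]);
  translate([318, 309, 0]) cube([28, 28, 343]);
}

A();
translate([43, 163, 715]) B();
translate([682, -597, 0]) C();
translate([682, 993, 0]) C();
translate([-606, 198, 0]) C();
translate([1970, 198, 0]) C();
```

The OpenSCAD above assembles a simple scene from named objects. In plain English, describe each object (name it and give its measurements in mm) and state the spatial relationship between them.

A is a table with a 1710×733 mm rectangular top, 36 mm thick, top surface at z = 715 mm, supported by four 78×78 mm square legs, each inset 23 mm from the nearest pair of top edges, running from the floor.

B is a bench: a 1624×407 mm seat slab, 60 mm thick, top at z = 480 mm, on four 50×50 mm square legs flush with the seat corners and standing on z = 0.

C is a four-legged stool. The seat is 346×337 mm, 41 mm thick, top at z = 384 mm. It stands on four square legs, each 28×28 mm in cross-section, from z = 0 to the seat underside, each flush with a corner of the seat.

The bench is on top of the table, centred. Four stools sit around the table at the −y, +y, −x, +x sides.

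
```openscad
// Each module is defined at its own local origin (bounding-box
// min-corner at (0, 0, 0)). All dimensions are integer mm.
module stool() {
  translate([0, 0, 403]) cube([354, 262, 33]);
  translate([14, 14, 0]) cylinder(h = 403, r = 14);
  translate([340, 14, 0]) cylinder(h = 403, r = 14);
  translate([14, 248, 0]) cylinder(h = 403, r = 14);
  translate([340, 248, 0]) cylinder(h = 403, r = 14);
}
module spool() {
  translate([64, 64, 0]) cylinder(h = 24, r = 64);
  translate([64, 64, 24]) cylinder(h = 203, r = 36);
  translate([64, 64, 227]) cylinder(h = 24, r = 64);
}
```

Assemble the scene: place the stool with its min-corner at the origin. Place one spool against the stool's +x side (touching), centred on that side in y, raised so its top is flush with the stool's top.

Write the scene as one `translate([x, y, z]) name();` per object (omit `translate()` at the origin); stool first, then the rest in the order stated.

stool();
translate([354, 67, 185]) spool();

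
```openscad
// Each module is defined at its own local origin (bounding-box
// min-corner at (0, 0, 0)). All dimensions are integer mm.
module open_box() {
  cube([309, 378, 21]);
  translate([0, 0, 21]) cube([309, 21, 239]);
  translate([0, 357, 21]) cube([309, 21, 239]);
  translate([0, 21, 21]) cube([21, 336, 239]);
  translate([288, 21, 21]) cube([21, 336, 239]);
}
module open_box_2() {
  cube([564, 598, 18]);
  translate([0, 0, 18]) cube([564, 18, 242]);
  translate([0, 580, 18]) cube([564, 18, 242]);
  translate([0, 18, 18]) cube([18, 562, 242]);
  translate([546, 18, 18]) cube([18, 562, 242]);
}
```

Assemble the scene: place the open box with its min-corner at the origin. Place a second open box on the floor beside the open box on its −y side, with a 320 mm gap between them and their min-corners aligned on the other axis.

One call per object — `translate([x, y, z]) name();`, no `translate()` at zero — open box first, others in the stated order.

open_box();
translate([0, -918, 0]) open_box_2();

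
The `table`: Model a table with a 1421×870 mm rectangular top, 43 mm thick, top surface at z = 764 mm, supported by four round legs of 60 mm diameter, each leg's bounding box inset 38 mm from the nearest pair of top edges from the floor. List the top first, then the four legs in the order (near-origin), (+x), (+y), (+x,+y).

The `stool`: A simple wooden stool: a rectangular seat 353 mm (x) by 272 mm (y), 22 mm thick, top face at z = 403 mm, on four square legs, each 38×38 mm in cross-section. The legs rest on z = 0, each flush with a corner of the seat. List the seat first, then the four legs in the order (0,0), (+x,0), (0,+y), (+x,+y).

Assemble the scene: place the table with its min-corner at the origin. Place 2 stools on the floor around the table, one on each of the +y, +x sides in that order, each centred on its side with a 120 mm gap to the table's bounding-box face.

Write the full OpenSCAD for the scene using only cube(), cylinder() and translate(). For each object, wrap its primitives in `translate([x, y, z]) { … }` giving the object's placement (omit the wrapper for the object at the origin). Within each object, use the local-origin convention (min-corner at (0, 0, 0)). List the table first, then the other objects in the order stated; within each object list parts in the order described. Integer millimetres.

translate([0, 0, 721]) cube([1421, 870, 43]);
translate([68, 68, 0]) cylinder(h = 721, r = 30);
translate([1353, 68, 0]) cylinder(h = 721, r = 30);
translate([68, 802, 0]) cylinder(h = 721, r = 30);
translate([1353, 802, 0]) cylinder(h = 721, r = 30);
translate([534, 990, 0]) {
  translate([0, 0, 381]) cube([353, 272, 22]);
  cube([38, 38, 381]);
  translate([315, 0, 0]) cube([38, 38, 381]);
  translate([0, 234, 0]) cube([38, 38, 381]);
  translate([315, 234, 0]) cube([38, 38, 381]);
}
translate([1541, 299, 0]) {
  translate([0, 0, 381]) cube([353, 272, 22]);
  cube([38, 38, 381]);
  translate([315, 0, 0]) cube([38, 38, 381]);
  translate([0, 234, 0]) cube([38, 38, 381]);
  translate([315, 234, 0]) cube([38, 38, 381]);
}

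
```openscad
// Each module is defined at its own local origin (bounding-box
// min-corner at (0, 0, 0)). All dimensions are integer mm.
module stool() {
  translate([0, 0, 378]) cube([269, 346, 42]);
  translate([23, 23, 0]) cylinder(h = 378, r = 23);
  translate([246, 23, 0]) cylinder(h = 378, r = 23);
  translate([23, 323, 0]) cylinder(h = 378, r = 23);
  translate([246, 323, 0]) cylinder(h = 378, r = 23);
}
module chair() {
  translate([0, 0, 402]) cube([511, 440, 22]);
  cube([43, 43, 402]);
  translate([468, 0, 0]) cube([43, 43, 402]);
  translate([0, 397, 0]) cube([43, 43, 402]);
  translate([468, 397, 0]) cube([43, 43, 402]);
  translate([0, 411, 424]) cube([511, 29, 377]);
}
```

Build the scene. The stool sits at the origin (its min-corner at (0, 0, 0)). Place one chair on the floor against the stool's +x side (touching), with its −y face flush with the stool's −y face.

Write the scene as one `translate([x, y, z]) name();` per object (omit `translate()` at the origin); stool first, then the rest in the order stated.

stool();
translate([269, 0, 0]) chair();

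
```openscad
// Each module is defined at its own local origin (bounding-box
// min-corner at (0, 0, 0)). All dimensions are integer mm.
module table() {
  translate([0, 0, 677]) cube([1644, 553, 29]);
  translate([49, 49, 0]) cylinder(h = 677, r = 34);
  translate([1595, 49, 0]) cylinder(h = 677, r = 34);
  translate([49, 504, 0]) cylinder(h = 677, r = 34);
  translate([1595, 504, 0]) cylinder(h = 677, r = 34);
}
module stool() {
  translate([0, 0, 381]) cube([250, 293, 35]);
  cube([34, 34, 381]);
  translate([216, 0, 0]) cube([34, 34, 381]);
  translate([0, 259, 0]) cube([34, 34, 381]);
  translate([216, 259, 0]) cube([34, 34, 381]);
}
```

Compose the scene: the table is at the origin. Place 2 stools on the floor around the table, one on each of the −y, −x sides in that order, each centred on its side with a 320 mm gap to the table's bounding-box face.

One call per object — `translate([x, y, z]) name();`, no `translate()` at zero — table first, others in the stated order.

table();
translate([697, -613, 0]) stool();
translate([-570, 130, 0]) stool();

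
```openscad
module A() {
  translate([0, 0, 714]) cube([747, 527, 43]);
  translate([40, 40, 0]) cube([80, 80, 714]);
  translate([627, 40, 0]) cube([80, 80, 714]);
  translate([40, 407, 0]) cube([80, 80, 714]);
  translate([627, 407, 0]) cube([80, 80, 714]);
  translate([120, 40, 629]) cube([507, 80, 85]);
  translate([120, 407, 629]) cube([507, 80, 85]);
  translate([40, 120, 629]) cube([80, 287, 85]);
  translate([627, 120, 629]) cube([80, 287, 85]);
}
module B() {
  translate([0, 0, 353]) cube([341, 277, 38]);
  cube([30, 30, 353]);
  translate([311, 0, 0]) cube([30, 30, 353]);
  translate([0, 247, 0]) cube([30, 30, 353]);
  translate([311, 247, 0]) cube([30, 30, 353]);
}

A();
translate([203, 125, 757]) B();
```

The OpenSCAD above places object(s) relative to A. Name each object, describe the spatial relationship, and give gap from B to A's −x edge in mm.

A is a table. B is a stool. The stool is on top of the table, centred. The gap from the stool to the table's −x edge is 203 mm.

The stool's min-x is at 203; the table's min-x is 0; gap = 203 mm.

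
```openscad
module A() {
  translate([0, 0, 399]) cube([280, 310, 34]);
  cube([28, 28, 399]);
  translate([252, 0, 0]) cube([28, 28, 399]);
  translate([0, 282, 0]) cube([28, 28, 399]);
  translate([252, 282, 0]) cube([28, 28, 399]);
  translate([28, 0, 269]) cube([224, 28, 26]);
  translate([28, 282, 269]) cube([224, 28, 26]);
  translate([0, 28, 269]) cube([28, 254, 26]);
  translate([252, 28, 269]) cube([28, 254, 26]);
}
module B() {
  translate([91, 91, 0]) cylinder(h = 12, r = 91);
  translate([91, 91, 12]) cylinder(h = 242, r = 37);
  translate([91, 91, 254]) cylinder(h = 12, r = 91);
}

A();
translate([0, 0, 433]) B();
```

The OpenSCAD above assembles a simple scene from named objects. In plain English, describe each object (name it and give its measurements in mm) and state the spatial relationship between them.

A is a simple wooden stool: a rectangular seat 280 mm (x) by 310 mm (y), 34 mm thick, top face at z = 433 mm, on four square legs, each 28×28 mm in cross-section. The legs rest on z = 0, each flush with a corner of the seat. Four stretchers, 28 mm wide and 26 mm tall, connect adjacent legs with their undersides at z = 269 mm, each running between the inner faces of the legs it joins and aligned with the legs' outer faces on the other axis.

B is a spool: two coaxial disc flanges of radius 91 mm and thickness 12 mm, joined by a core cylinder of radius 37 mm and height 242 mm. The lower flange rests on z = 0 and the three cylinders share a vertical axis.

The spool is on top of the stool.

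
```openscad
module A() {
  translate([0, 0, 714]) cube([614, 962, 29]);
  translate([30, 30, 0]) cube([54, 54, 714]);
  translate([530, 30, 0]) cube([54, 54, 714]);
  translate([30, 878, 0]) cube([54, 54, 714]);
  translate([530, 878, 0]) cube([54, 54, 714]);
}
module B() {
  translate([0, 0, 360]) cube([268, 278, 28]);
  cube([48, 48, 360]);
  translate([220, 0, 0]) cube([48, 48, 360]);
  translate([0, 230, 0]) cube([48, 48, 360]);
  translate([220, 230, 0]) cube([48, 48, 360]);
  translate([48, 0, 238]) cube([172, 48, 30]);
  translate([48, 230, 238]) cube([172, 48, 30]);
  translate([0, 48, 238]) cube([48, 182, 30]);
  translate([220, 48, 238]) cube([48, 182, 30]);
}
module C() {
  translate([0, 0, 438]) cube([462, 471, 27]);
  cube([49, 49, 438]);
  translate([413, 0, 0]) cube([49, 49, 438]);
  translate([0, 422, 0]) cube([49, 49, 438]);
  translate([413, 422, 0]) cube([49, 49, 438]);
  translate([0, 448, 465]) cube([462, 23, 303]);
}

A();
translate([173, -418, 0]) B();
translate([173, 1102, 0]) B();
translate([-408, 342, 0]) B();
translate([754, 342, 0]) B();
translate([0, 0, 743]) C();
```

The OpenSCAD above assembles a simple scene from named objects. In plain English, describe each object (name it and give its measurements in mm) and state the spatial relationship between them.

A is a table with a 614×962 mm rectangular top, 29 mm thick, top surface at z = 743 mm, supported by four 54×54 mm square legs, each inset 30 mm from the nearest pair of top edges, running from the floor.

B is a four-legged stool. The seat is 268×278 mm, 28 mm thick, top at z = 388 mm. It stands on four square legs, each 48×48 mm in cross-section, from z = 0 to the seat underside, each flush with a corner of the seat. Four stretchers, 48 mm wide and 30 mm tall, connect adjacent legs with their undersides at z = 238 mm, each running between the inner faces of the legs it joins and aligned with the legs' outer faces on the other axis.

C is a chair: 462×471 mm seat, 27 mm thick, top at z = 465 mm, on four 49 mm square corner legs flush with the seat edges. A 23 mm thick backrest slab spans the full seat width, extending 303 mm above the seat top, its back face flush with the seat's +y edge.

Four stools sit around the table at the −y, +y, −x, +x sides. The chair is on top of the table.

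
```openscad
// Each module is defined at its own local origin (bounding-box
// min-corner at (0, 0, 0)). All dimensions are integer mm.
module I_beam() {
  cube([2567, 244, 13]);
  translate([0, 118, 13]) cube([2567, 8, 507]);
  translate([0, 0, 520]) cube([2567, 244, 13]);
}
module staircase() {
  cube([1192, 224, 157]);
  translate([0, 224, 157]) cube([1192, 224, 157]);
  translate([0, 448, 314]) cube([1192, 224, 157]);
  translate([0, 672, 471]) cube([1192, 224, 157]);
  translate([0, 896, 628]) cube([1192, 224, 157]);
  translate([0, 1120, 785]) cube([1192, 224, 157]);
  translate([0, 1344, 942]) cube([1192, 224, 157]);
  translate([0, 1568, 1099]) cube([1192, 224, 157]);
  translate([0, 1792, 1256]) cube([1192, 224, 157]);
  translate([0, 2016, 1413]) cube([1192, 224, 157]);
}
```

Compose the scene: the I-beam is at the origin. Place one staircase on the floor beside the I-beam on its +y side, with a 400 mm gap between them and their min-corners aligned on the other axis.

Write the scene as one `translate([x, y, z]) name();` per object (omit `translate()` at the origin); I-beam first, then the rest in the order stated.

I_beam();
translate([0, 644, 0]) staircase();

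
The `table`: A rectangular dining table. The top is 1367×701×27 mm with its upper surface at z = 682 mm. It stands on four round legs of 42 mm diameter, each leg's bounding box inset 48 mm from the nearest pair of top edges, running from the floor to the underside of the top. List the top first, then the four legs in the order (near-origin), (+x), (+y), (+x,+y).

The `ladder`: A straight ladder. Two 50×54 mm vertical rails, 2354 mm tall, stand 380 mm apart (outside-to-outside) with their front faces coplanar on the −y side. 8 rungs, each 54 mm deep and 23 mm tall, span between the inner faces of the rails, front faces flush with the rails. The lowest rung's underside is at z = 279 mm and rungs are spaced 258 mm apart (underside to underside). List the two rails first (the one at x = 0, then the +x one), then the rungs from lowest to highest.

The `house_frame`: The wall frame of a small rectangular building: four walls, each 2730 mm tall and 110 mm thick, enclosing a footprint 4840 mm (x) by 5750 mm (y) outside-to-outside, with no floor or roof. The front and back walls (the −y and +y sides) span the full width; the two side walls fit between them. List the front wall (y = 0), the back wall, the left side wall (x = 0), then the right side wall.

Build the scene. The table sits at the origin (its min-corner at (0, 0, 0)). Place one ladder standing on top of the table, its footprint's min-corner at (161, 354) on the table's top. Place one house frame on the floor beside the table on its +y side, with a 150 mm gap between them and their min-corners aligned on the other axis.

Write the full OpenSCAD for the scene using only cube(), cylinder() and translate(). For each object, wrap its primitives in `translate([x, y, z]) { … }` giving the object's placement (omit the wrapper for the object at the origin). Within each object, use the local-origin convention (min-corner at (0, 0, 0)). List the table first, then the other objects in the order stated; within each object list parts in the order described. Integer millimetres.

translate([0, 0, 655]) cube([1367, 701, 27]);
translate([69, 69, 0]) cylinder(h = 655, r = 21);
translate([1298, 69, 0]) cylinder(h = 655, r = 21);
translate([69, 632, 0]) cylinder(h = 655, r = 21);
translate([1298, 632, 0]) cylinder(h = 655, r = 21);
translate([161, 354, 682]) {
  cube([50, 54, 2354]);
  translate([330, 0, 0]) cube([50, 54, 2354]);
  translate([50, 0, 279]) cube([280, 54, 23]);
  translate([50, 0, 537]) cube([280, 54, 23]);
  translate([50, 0, 795]) cube([280, 54, 23]);
  translate([50, 0, 1053]) cube([280, 54, 23]);
  translate([50, 0, 1311]) cube([280, 54, 23]);
  translate([50, 0, 1569]) cube([280, 54, 23]);
  translate([50, 0, 1827]) cube([280, 54, 23]);
  translate([50, 0, 2085]) cube([280, 54, 23]);
}
translate([0, 851, 0]) {
  cube([4840, 110, 2730]);
  translate([0, 5640, 0]) cube([4840, 110, 2730]);
  translate([0, 110, 0]) cube([110, 5530, 2730]);
  translate([4730, 110, 0]) cube([110, 5530, 2730]);
}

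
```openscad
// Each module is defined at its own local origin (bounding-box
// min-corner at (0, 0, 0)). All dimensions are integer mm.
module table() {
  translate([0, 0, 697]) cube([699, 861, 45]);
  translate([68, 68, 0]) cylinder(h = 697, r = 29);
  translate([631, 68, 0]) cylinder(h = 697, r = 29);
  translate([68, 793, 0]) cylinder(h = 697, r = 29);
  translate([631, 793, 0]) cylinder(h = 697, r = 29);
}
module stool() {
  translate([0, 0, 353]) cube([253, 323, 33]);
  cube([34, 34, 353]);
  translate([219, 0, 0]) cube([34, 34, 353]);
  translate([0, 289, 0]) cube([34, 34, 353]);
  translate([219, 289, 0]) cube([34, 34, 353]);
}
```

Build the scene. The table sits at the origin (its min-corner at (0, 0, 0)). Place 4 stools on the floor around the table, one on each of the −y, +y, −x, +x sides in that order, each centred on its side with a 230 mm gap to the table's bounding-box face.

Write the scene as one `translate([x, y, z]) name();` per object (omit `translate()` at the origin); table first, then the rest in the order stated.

table();
translate([223, -553, 0]) stool();
translate([223, 1091, 0]) stool();
translate([-483, 269, 0]) stool();
translate([929, 269, 0]) stool();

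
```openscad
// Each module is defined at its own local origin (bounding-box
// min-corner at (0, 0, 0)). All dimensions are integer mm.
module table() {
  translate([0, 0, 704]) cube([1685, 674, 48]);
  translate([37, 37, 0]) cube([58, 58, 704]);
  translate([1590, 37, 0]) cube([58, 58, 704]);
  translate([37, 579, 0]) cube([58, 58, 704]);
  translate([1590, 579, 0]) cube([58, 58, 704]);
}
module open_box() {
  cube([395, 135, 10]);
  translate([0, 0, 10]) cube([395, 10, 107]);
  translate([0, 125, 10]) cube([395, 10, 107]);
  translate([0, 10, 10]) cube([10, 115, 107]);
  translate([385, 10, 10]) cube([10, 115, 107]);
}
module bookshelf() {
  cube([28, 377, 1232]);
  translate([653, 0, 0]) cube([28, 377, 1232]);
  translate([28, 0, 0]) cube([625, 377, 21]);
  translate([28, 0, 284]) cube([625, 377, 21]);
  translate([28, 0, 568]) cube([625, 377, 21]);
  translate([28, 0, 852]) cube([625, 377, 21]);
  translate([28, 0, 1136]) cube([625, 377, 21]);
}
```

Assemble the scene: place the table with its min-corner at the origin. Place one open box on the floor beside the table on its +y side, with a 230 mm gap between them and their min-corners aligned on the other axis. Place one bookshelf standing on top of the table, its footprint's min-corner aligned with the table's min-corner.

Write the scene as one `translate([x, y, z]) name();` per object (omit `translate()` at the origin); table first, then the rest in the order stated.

table();
translate([0, 904, 0]) open_box();
translate([0, 0, 752]) bookshelf();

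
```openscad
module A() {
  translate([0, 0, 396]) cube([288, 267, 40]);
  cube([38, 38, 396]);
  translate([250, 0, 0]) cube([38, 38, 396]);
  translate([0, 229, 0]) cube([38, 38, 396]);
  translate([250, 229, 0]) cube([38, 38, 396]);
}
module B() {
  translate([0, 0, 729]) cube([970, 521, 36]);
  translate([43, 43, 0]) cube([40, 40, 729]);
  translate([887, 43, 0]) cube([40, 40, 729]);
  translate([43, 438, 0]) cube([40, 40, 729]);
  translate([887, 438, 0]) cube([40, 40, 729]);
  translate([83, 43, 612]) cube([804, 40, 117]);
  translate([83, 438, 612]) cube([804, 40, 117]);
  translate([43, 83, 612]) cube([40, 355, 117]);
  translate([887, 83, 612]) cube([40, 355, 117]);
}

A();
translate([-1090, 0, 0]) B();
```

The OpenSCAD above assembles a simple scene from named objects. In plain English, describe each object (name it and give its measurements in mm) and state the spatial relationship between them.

A is a four-legged stool. The seat is 288×267 mm, 40 mm thick, top at z = 436 mm. It stands on four square legs, each 38×38 mm in cross-section, from z = 0 to the seat underside, each flush with a corner of the seat.

B is a table with a 970×521 mm rectangular top, 36 mm thick, top surface at z = 765 mm, supported by four 40×40 mm square legs, each inset 43 mm from the nearest pair of top edges, running from the floor. Four apron rails, 40 mm thick and 117 mm tall, run between adjacent legs with their top edges flush with the underside of the top and their outer faces flush with the legs' outer faces.

The table is on the floor beside the stool on its −x side.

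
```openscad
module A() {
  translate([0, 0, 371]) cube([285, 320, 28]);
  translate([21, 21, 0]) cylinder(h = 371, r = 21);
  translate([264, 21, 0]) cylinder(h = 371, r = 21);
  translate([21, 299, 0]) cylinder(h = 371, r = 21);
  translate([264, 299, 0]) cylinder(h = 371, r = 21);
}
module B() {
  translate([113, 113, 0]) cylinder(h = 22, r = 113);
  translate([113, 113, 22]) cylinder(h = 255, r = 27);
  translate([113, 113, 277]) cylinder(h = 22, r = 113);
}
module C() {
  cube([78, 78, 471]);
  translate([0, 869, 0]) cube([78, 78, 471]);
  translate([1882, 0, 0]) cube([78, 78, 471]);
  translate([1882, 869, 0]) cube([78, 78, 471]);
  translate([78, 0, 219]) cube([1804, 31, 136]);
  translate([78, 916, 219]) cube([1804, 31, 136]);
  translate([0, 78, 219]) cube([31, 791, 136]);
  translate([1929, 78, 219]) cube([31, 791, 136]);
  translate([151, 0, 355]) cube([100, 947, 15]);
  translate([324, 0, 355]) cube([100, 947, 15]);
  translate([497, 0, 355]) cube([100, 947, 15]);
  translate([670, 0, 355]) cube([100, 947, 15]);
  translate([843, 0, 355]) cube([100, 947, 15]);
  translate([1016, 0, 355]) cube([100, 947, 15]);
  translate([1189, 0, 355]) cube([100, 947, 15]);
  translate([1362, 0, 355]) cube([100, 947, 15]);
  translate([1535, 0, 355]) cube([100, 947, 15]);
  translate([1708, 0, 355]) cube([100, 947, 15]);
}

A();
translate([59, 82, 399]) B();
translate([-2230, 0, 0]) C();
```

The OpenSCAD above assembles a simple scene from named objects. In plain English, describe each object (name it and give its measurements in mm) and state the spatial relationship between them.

A is a simple wooden stool: a rectangular seat 285 mm (x) by 320 mm (y), 28 mm thick, top face at z = 399 mm, on four round legs, each 42 mm in diameter. The legs rest on z = 0, each leg's axis is inset half a diameter from the nearest pair of seat edges (so the leg's bounding box is flush with the corner).

B is a spool: two coaxial disc flanges of radius 113 mm and thickness 22 mm, joined by a core cylinder of radius 27 mm and height 255 mm. The lower flange rests on z = 0 and the three cylinders share a vertical axis.

C is a bed frame 1960 mm long (x) by 947 mm wide (y). Four 78×78 mm corner posts, 471 mm tall, at the corners of the footprint. Four rails of 31 mm thickness and 136 mm height run between adjacent posts with their undersides at z = 219 mm, their outer faces flush with the outside of the frame (the two x-running rails run between the posts' inner faces; the two y-running rails run between the posts' inner faces). 10 slats, each 100 mm wide (x) and 15 mm thick, lie across the top of the two x-running rails, running the full 947 mm width of the frame in y; the slats are evenly spaced along x between the inner faces of the end posts with equal gaps (rounded down to the nearest mm) at the −x end and between each pair — any rounding remainder accumulates at the +x end.

The spool is on top of the stool. The bed frame is on the floor beside the stool on its −x side.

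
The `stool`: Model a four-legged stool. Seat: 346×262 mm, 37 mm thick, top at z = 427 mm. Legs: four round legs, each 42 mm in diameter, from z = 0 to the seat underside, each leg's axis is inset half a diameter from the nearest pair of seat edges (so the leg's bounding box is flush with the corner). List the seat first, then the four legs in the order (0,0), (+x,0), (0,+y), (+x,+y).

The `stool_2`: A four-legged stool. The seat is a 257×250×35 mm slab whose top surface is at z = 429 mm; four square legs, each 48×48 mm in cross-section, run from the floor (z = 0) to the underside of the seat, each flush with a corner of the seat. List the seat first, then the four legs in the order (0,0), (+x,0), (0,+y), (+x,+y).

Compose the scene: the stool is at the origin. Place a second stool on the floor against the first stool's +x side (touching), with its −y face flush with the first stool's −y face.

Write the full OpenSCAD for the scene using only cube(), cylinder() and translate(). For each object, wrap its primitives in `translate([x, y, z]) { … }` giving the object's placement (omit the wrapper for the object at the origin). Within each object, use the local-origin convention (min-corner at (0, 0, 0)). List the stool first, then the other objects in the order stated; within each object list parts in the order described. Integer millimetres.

translate([0, 0, 390]) cube([346, 262, 37]);
translate([21, 21, 0]) cylinder(h = 390, r = 21);
translate([325, 21, 0]) cylinder(h = 390, r = 21);
translate([21, 241, 0]) cylinder(h = 390, r = 21);
translate([325, 241, 0]) cylinder(h = 390, r = 21);
translate([346, 0, 0]) {
  translate([0, 0, 394]) cube([257, 250, 35]);
  cube([48, 48, 394]);
  translate([209, 0, 0]) cube([48, 48, 394]);
  translate([0, 202, 0]) cube([48, 48, 394]);
  translate([209, 202, 0]) cube([48, 48, 394]);
}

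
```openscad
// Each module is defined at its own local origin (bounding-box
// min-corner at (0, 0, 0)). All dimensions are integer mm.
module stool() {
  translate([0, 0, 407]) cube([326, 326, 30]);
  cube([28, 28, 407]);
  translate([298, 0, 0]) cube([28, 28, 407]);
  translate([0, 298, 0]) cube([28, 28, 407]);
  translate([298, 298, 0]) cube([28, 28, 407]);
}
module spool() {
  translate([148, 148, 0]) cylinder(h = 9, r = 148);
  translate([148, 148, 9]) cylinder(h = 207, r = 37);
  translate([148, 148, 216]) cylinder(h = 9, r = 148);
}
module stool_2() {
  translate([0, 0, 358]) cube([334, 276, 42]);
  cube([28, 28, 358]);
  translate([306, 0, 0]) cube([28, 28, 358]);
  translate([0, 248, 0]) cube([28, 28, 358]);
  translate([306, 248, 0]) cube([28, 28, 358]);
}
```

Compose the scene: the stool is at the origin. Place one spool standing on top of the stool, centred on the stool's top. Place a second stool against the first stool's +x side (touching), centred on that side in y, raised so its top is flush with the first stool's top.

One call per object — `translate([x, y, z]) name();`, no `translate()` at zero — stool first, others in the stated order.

stool();
translate([15, 15, 437]) spool();
translate([326, 25, 37]) stool_2();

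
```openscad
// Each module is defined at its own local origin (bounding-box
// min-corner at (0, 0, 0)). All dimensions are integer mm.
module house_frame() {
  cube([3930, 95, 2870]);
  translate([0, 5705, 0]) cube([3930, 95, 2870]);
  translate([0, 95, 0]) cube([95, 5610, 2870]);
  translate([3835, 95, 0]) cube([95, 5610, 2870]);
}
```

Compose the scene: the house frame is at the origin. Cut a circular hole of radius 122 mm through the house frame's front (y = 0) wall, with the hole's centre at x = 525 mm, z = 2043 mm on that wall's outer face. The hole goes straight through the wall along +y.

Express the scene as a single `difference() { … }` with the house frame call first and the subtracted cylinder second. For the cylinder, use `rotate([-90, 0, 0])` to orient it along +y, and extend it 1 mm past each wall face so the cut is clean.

difference() {
  house_frame();
  translate([525, -1, 2043]) rotate([-90, 0, 0]) cylinder(h = 97, r = 122);
}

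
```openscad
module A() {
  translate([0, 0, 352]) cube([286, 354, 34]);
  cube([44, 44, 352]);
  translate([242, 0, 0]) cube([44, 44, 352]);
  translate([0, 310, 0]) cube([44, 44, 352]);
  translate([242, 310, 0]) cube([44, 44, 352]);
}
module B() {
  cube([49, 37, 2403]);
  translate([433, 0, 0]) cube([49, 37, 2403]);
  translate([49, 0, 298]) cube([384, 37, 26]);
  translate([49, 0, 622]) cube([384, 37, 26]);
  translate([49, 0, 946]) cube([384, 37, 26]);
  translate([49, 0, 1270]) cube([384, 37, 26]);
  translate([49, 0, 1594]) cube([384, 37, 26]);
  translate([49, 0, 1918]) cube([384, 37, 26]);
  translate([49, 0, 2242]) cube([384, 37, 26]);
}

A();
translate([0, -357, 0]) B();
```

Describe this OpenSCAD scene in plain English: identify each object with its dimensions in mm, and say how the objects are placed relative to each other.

A is a simple wooden stool: a rectangular seat 286 mm (x) by 354 mm (y), 34 mm thick, top face at z = 386 mm, on four square legs, each 44×44 mm in cross-section. The legs rest on z = 0, each flush with a corner of the seat.

B is a straight ladder. Two 49×37 mm vertical rails, 2403 mm tall, stand 482 mm apart (outside-to-outside) with their front faces coplanar on the −y side. 7 rungs, each 37 mm deep and 26 mm tall, span between the inner faces of the rails, front faces flush with the rails. The lowest rung's underside is at z = 298 mm and rungs are spaced 324 mm apart (underside to underside).

The ladder is on the floor beside the stool on its −y side.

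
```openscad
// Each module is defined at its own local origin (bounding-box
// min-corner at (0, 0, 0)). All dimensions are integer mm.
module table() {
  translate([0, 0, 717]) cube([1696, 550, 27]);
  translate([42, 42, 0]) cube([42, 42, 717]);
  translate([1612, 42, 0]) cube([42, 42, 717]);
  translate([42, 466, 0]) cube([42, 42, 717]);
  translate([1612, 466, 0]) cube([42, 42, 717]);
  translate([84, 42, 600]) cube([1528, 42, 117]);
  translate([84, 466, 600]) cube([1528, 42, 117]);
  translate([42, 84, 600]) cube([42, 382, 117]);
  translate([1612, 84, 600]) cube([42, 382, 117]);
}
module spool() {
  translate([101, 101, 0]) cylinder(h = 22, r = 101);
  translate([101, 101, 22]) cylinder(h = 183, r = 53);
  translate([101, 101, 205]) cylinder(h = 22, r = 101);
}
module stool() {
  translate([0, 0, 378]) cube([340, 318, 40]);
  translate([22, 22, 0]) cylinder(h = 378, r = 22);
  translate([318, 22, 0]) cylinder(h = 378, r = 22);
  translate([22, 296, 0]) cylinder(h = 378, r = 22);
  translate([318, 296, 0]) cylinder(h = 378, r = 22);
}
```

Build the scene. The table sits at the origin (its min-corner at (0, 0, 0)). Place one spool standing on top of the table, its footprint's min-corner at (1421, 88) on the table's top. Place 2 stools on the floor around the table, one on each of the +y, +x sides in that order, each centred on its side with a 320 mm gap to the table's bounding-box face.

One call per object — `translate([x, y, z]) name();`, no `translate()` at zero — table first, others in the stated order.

table();
translate([1421, 88, 744]) spool();
translate([678, 870, 0]) stool();
translate([2016, 116, 0]) stool();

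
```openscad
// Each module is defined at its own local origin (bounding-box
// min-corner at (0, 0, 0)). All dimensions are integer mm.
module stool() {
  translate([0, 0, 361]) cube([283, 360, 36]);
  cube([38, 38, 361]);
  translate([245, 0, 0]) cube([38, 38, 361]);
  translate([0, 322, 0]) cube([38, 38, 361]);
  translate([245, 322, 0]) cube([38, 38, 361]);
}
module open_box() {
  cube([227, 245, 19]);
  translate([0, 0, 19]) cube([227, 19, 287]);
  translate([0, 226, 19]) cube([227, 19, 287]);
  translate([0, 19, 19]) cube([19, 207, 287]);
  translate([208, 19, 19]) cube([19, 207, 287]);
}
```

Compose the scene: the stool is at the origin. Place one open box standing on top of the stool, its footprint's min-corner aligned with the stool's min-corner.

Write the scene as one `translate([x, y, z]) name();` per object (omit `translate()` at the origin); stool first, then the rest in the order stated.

stool();
translate([0, 0, 397]) open_box();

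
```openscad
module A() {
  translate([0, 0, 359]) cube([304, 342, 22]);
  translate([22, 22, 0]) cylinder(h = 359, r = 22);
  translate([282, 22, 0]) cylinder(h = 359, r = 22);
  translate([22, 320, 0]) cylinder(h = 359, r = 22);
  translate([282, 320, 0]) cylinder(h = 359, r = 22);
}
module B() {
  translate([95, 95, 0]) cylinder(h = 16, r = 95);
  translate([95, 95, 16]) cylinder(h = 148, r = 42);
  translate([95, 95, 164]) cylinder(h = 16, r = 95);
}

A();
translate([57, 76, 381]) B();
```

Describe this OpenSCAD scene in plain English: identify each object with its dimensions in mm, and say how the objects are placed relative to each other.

A is a four-legged stool. The seat is 304×342 mm, 22 mm thick, top at z = 381 mm. It stands on four round legs, each 44 mm in diameter, from z = 0 to the seat underside, each leg's axis is inset half a diameter from the nearest pair of seat edges (so the leg's bounding box is flush with the corner).

B is a spool: two coaxial disc flanges of radius 95 mm and thickness 16 mm, joined by a core cylinder of radius 42 mm and height 148 mm. The lower flange rests on z = 0 and the three cylinders share a vertical axis.

The spool is on top of the stool, centred.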